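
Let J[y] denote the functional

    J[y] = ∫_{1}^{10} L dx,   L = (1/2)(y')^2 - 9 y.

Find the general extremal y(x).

The Lagrangian is L = (1/2)(y')^2 - 9 y.
∂L/∂y = -9.
∂L/∂y' = y'.
The Euler-Lagrange equation d/dx(∂L/∂y') − ∂L/∂y = 0 becomes:
    y'' + 9 = 0
General solution: y(x) = -(9/2) x^2 + A x + B, where A and B are arbitrary constants fixed by the endpoint conditions.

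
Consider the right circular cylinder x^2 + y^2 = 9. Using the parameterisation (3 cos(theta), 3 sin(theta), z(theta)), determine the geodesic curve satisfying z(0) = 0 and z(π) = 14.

Parameterise the cylinder of radius R = 3 as
    r(θ) = (3 cos θ, 3 sin θ, z(θ)).
The arc-length element is
    ds = sqrt(9 + (dz/dθ)^2) dθ,
so the Lagrangian is L = sqrt(9 + z'^2).
L depends on z' only, not on z or θ, so ∂L/∂z = 0 and
    ∂L/∂z' = z' / sqrt(9 + z'^2).
The Euler-Lagrange equation gives
    d/dθ( z' / sqrt(9 + z'^2) ) = 0,
so z' is constant. Integrating once:
    z(θ) = a θ + b,
a helix on the cylinder (a straight line when the cylinder is unrolled). The constants a, b are determined by the endpoint conditions.
With endpoint conditions z(0) = 0 and z(π) = 14: from z(0) = b we get b = 0, and a·π + 0 = 14 gives a = 14/π, so
    z(θ) = (14/π) θ.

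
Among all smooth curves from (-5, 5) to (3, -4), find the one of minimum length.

Arc-length functional: J[y] = ∫ sqrt(1 + (y')^2) dx.
Lagrangian L = sqrt(1 + (y')^2) has no explicit y dependence, so ∂L/∂y = 0 and the Euler-Lagrange equation gives
    d/dx( y' / sqrt(1 + (y')^2) ) = 0  ⇒  y' / sqrt(1 + (y')^2) = const.
Hence y' is constant, so y(x) is affine.
Fitting the endpoints (-5, 5) and (3, -4):
    slope m = ((-4) − 5) / (3 − (-5)) = -9/8,
    intercept c = 5 − m·(-5) = -5/8.
Extremal: y(x) = (-9/8) x - 5/8.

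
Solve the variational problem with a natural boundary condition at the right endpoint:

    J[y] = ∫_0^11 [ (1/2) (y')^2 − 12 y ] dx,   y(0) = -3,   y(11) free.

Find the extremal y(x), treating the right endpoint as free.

The Lagrangian L = (1/2) (y')^2 − 12 y gives
    ∂L/∂y = −12,   ∂L/∂y' = y'.
Euler-Lagrange: d/dx(y') − (−12) = 0, i.e. y'' + 12 = 0, so
    y(x) = −(12/2) x^2 + C1 x + C2.
Fixed left endpoint y(0) = -3 ⇒ C2 = -3.
The right endpoint x = 11 is free, so the natural (transversality) condition is ∂L/∂y' |_{x=11} = 0, i.e. y'(11) = 0.
Compute y'(x) = −12 x + C1, so y'(11) = −132 + C1 = 0 ⇒ C1 = 132.
Therefore the extremal is
    y(x) = −6 x^2 + 132 x − 3.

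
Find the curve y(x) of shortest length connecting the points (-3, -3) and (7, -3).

Arc-length functional: J[y] = ∫ sqrt(1 + (y')^2) dx.
Lagrangian L = sqrt(1 + (y')^2) has no explicit y dependence, so ∂L/∂y = 0 and the Euler-Lagrange equation gives
    d/dx( y' / sqrt(1 + (y')^2) ) = 0  ⇒  y' / sqrt(1 + (y')^2) = const.
Hence y' is constant, so y(x) is affine.
Fitting the endpoints (-3, -3) and (7, -3):
    slope m = ((-3) − (-3)) / (7 − (-3)) = 0,
    intercept c = (-3) − m·(-3) = -3.
Extremal: y(x) = -3.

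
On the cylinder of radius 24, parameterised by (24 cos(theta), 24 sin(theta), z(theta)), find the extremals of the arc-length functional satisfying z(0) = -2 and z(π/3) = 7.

Parameterise the cylinder of radius R = 24 as
    r(θ) = (24 cos θ, 24 sin θ, z(θ)).
The arc-length element is
    ds = sqrt(576 + (dz/dθ)^2) dθ,
so the Lagrangian is L = sqrt(576 + z'^2).
L depends on z' only, not on z or θ, so ∂L/∂z = 0 and
    ∂L/∂z' = z' / sqrt(576 + z'^2).
The Euler-Lagrange equation gives
    d/dθ( z' / sqrt(576 + z'^2) ) = 0,
so z' is constant. Integrating once:
    z(θ) = a θ + b,
a helix on the cylinder (a straight line when the cylinder is unrolled). The constants a, b are determined by the endpoint conditions.
With endpoint conditions z(0) = -2 and z(π/3) = 7: from z(0) = b we get b = -2, and a·π/3 + -2 = 7 gives a = 27/π, so
    z(θ) = (27/π) θ − 2.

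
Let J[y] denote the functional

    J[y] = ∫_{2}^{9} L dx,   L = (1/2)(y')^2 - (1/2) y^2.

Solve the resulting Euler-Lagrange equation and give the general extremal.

The Lagrangian is L = (1/2)(y')^2 - (1/2) y^2.
∂L/∂y = -y.
∂L/∂y' = y'.
The Euler-Lagrange equation d/dx(∂L/∂y') − ∂L/∂y = 0 becomes:
    y'' + y = 0
General solution: y(x) = A sin(x) + B cos(x), where A and B are arbitrary constants fixed by the endpoint conditions.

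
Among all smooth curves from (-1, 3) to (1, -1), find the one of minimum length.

Arc-length functional: J[y] = ∫ sqrt(1 + (y')^2) dx.
Lagrangian L = sqrt(1 + (y')^2) has no explicit y dependence, so ∂L/∂y = 0 and the Euler-Lagrange equation gives
    d/dx( y' / sqrt(1 + (y')^2) ) = 0  ⇒  y' / sqrt(1 + (y')^2) = const.
Hence y' is constant, so y(x) is affine.
Fitting the endpoints (-1, 3) and (1, -1):
    slope m = ((-1) − 3) / (1 − (-1)) = -2,
    intercept c = 3 − m·(-1) = 1.
Extremal: y(x) = -2 x + 1.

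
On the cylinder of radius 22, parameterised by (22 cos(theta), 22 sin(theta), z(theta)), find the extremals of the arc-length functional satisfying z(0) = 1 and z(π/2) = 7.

Parameterise the cylinder of radius R = 22 as
    r(θ) = (22 cos θ, 22 sin θ, z(θ)).
The arc-length element is
    ds = sqrt(484 + (dz/dθ)^2) dθ,
so the Lagrangian is L = sqrt(484 + z'^2).
L depends on z' only, not on z or θ, so ∂L/∂z = 0 and
    ∂L/∂z' = z' / sqrt(484 + z'^2).
The Euler-Lagrange equation gives
    d/dθ( z' / sqrt(484 + z'^2) ) = 0,
so z' is constant. Integrating once:
    z(θ) = a θ + b,
a helix on the cylinder (a straight line when the cylinder is unrolled). The constants a, b are determined by the endpoint conditions.
With endpoint conditions z(0) = 1 and z(π/2) = 7: from z(0) = b we get b = 1, and a·π/2 + 1 = 7 gives a = 12/π, so
    z(θ) = (12/π) θ + 1.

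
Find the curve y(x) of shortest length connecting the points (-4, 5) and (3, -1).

Arc-length functional: J[y] = ∫ sqrt(1 + (y')^2) dx.
Lagrangian L = sqrt(1 + (y')^2) has no explicit y dependence, so ∂L/∂y = 0 and the Euler-Lagrange equation gives
    d/dx( y' / sqrt(1 + (y')^2) ) = 0  ⇒  y' / sqrt(1 + (y')^2) = const.
Hence y' is constant, so y(x) is affine.
Fitting the endpoints (-4, 5) and (3, -1):
    slope m = ((-1) − 5) / (3 − (-4)) = -6/7,
    intercept c = 5 − m·(-4) = 11/7.
Extremal: y(x) = (-6/7) x + 11/7.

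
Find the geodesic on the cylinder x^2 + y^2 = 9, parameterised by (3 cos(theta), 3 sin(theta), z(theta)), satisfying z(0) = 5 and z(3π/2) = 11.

Parameterise the cylinder of radius R = 3 as
    r(θ) = (3 cos θ, 3 sin θ, z(θ)).
The arc-length element is
    ds = sqrt(9 + (dz/dθ)^2) dθ,
so the Lagrangian is L = sqrt(9 + z'^2).
L depends on z' only, not on z or θ, so ∂L/∂z = 0 and
    ∂L/∂z' = z' / sqrt(9 + z'^2).
The Euler-Lagrange equation gives
    d/dθ( z' / sqrt(9 + z'^2) ) = 0,
so z' is constant. Integrating once:
    z(θ) = a θ + b,
a helix on the cylinder (a straight line when the cylinder is unrolled). The constants a, b are determined by the endpoint conditions.
With endpoint conditions z(0) = 5 and z(3π/2) = 11: from z(0) = b we get b = 5, and a·3π/2 + 5 = 11 gives a = 4/π, so
    z(θ) = (4/π) θ + 5.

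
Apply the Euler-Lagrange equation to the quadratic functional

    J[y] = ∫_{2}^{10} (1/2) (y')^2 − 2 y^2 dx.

The Lagrangian is L = (1/2) (y')^2 − 2 y^2.
Compute ∂L/∂y = -4y, ∂L/∂y' = y'.
The Euler-Lagrange equation d/dx(∂L/∂y') − ∂L/∂y = 0 reduces to
    y'' + 4 y = 0.
Its general solution is
    y(x) = A sin(2x) + B cos(2x),
with A, B fixed by the endpoint conditions.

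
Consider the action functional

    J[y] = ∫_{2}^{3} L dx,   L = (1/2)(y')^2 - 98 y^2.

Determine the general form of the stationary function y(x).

The Lagrangian is L = (1/2)(y')^2 - 98 y^2.
∂L/∂y = -196y.
∂L/∂y' = y'.
The Euler-Lagrange equation d/dx(∂L/∂y') − ∂L/∂y = 0 becomes:
    y'' + 196 y = 0
General solution: y(x) = A sin(14x) + B cos(14x), where A and B are arbitrary constants fixed by the endpoint conditions.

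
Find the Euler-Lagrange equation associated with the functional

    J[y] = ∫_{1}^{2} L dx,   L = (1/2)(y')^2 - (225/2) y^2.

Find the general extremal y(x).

The Lagrangian is L = (1/2)(y')^2 - (225/2) y^2.
∂L/∂y = -225y.
∂L/∂y' = y'.
The Euler-Lagrange equation d/dx(∂L/∂y') − ∂L/∂y = 0 becomes:
    y'' + 225 y = 0
General solution: y(x) = A sin(15x) + B cos(15x), where A and B are arbitrary constants fixed by the endpoint conditions.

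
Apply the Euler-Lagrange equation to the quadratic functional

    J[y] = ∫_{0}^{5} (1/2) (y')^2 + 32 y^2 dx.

The Lagrangian is L = (1/2) (y')^2 + 32 y^2.
Compute ∂L/∂y = 64y, ∂L/∂y' = y'.
The Euler-Lagrange equation d/dx(∂L/∂y') − ∂L/∂y = 0 reduces to
    y'' − 64 y = 0.
Its general solution is
    y(x) = A e^(8x) + B e^(−8x),
with A, B fixed by the endpoint conditions.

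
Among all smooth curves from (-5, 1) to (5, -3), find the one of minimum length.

Arc-length functional: J[y] = ∫ sqrt(1 + (y')^2) dx.
Lagrangian L = sqrt(1 + (y')^2) has no explicit y dependence, so ∂L/∂y = 0 and the Euler-Lagrange equation gives
    d/dx( y' / sqrt(1 + (y')^2) ) = 0  ⇒  y' / sqrt(1 + (y')^2) = const.
Hence y' is constant, so y(x) is affine.
Fitting the endpoints (-5, 1) and (5, -3):
    slope m = ((-3) − 1) / (5 − (-5)) = -2/5,
    intercept c = 1 − m·(-5) = -1.
Extremal: y(x) = (-2/5) x - 1.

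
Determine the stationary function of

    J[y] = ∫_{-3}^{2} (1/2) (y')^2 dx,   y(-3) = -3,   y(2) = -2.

The Lagrangian is L = (1/2) (y')^2.
Compute ∂L/∂y = 0, ∂L/∂y' = y'.
The Euler-Lagrange equation d/dx(∂L/∂y') − ∂L/∂y = 0 reduces to
    y'' = 0.
Its general solution is
    y(x) = A x + B,
with A, B fixed by the endpoint conditions.
Applying the endpoint conditions y(-3) = -3 and y(2) = -2: solve A·-3 + B = -3 and A·2 + B = -2. Subtracting gives A(2 − -3) = -2 − -3, so A = 1/5, and B = -3 − A·-3 = -12/5. Therefore
    y(x) = (1/5) x - 12/5.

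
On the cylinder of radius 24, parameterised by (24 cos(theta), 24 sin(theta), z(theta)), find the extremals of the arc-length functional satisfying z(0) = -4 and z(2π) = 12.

Parameterise the cylinder of radius R = 24 as
    r(θ) = (24 cos θ, 24 sin θ, z(θ)).
The arc-length element is
    ds = sqrt(576 + (dz/dθ)^2) dθ,
so the Lagrangian is L = sqrt(576 + z'^2).
L depends on z' only, not on z or θ, so ∂L/∂z = 0 and
    ∂L/∂z' = z' / sqrt(576 + z'^2).
The Euler-Lagrange equation gives
    d/dθ( z' / sqrt(576 + z'^2) ) = 0,
so z' is constant. Integrating once:
    z(θ) = a θ + b,
a helix on the cylinder (a straight line when the cylinder is unrolled). The constants a, b are determined by the endpoint conditions.
With endpoint conditions z(0) = -4 and z(2π) = 12: from z(0) = b we get b = -4, and a·2π + -4 = 12 gives a = 8/π, so
    z(θ) = (8/π) θ − 4.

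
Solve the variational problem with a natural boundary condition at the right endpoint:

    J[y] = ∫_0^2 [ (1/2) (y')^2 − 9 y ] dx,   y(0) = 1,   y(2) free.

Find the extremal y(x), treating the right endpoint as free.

The Lagrangian L = (1/2) (y')^2 − 9 y gives
    ∂L/∂y = −9,   ∂L/∂y' = y'.
Euler-Lagrange: d/dx(y') − (−9) = 0, i.e. y'' + 9 = 0, so
    y(x) = −(9/2) x^2 + C1 x + C2.
Fixed left endpoint y(0) = 1 ⇒ C2 = 1.
The right endpoint x = 2 is free, so the natural (transversality) condition is ∂L/∂y' |_{x=2} = 0, i.e. y'(2) = 0.
Compute y'(x) = −9 x + C1, so y'(2) = −18 + C1 = 0 ⇒ C1 = 18.
Therefore the extremal is
    y(x) = −(9/2) x^2 + 18 x + 1.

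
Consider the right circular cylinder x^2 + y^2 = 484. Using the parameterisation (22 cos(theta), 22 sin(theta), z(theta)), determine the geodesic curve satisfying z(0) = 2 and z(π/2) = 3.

Parameterise the cylinder of radius R = 22 as
    r(θ) = (22 cos θ, 22 sin θ, z(θ)).
The arc-length element is
    ds = sqrt(484 + (dz/dθ)^2) dθ,
so the Lagrangian is L = sqrt(484 + z'^2).
L depends on z' only, not on z or θ, so ∂L/∂z = 0 and
    ∂L/∂z' = z' / sqrt(484 + z'^2).
The Euler-Lagrange equation gives
    d/dθ( z' / sqrt(484 + z'^2) ) = 0,
so z' is constant. Integrating once:
    z(θ) = a θ + b,
a helix on the cylinder (a straight line when the cylinder is unrolled). The constants a, b are determined by the endpoint conditions.
With endpoint conditions z(0) = 2 and z(π/2) = 3: from z(0) = b we get b = 2, and a·π/2 + 2 = 3 gives a = 2/π, so
    z(θ) = (2/π) θ + 2.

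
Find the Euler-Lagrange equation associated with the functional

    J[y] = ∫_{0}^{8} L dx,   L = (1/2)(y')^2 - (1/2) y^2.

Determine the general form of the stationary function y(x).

The Lagrangian is L = (1/2)(y')^2 - (1/2) y^2.
∂L/∂y = -y.
∂L/∂y' = y'.
The Euler-Lagrange equation d/dx(∂L/∂y') − ∂L/∂y = 0 becomes:
    y'' + y = 0
General solution: y(x) = A sin(x) + B cos(x), where A and B are arbitrary constants fixed by the endpoint conditions.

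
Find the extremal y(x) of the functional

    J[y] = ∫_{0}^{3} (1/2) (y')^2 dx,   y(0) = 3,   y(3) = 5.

The Lagrangian is L = (1/2) (y')^2.
Compute ∂L/∂y = 0, ∂L/∂y' = y'.
The Euler-Lagrange equation d/dx(∂L/∂y') − ∂L/∂y = 0 reduces to
    y'' = 0.
Its general solution is
    y(x) = A x + B,
with A, B fixed by the endpoint conditions.
Applying the endpoint conditions y(0) = 3 and y(3) = 5: solve A·0 + B = 3 and A·3 + B = 5. Subtracting gives A(3 − 0) = 5 − 3, so A = 2/3, and B = 3 − A·0 = 3. Therefore
    y(x) = (2/3) x + 3.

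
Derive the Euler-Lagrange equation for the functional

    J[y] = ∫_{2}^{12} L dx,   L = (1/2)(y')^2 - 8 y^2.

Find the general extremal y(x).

The Lagrangian is L = (1/2)(y')^2 - 8 y^2.
∂L/∂y = -16y.
∂L/∂y' = y'.
The Euler-Lagrange equation d/dx(∂L/∂y') − ∂L/∂y = 0 becomes:
    y'' + 16 y = 0
General solution: y(x) = A sin(4x) + B cos(4x), where A and B are arbitrary constants fixed by the endpoint conditions.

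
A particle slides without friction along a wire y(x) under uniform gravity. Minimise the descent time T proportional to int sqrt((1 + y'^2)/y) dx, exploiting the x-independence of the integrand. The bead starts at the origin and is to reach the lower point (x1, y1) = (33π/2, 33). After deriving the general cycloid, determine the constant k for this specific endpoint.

The Lagrangian L = sqrt((1 + y'^2) / y) has no explicit x dependence, so the Beltrami identity applies:
    L − y' ∂L/∂y' = C.
Compute ∂L/∂y' = y' / sqrt(y (1 + y'^2)).
Substitute:
    sqrt((1 + y'^2)/y) − y'·y' / sqrt(y (1 + y'^2))
    = (1 + y'^2) / sqrt(y (1 + y'^2)) − y'^2 / sqrt(y (1 + y'^2))
    = 1 / sqrt(y (1 + y'^2)) = C.
Squaring and rearranging gives the first integral
    y (1 + y'^2) = 1/C^2 =: k   (constant).
Solving this first-order ODE by the substitution
    y = (k/2)(1 − cos θ)
yields the cycloid parameterisation
    x(θ) = (k/2)(θ − sin θ),   y(θ) = (k/2)(1 − cos θ).
The constant k is fixed by the endpoint condition.
Now fit the given lower endpoint (x1, y1) = (33π/2, 33). At the bottom of the first arch (θ = π), the parametric equations give
    y(π) = (k/2)(1 − cos π) = k,
    x(π) = (k/2)(π − sin π) = kπ/2.
Matching y(π) = 33 gives k = 33, consistent with x(π) = 33π/2. Therefore the specific cycloid is
    x(θ) = (33/2)(θ − sin θ),   y(θ) = (33/2)(1 − cos θ).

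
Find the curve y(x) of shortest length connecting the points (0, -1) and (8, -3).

Arc-length functional: J[y] = ∫ sqrt(1 + (y')^2) dx.
Lagrangian L = sqrt(1 + (y')^2) has no explicit y dependence, so ∂L/∂y = 0 and the Euler-Lagrange equation gives
    d/dx( y' / sqrt(1 + (y')^2) ) = 0  ⇒  y' / sqrt(1 + (y')^2) = const.
Hence y' is constant, so y(x) is affine.
Fitting the endpoints (0, -1) and (8, -3):
    slope m = ((-3) − (-1)) / (8 − 0) = -1/4,
    intercept c = (-1) − m·0 = -1.
Extremal: y(x) = (-1/4) x - 1.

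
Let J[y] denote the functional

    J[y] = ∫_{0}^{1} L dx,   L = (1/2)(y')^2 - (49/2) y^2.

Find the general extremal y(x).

The Lagrangian is L = (1/2)(y')^2 - (49/2) y^2.
∂L/∂y = -49y.
∂L/∂y' = y'.
The Euler-Lagrange equation d/dx(∂L/∂y') − ∂L/∂y = 0 becomes:
    y'' + 49 y = 0
General solution: y(x) = A sin(7x) + B cos(7x), where A and B are arbitrary constants fixed by the endpoint conditions.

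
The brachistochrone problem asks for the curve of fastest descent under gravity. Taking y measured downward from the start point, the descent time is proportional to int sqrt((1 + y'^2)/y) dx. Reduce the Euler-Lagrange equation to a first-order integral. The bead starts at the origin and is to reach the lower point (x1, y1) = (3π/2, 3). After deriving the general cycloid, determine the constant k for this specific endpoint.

The Lagrangian L = sqrt((1 + y'^2) / y) has no explicit x dependence, so the Beltrami identity applies:
    L − y' ∂L/∂y' = C.
Compute ∂L/∂y' = y' / sqrt(y (1 + y'^2)).
Substitute:
    sqrt((1 + y'^2)/y) − y'·y' / sqrt(y (1 + y'^2))
    = (1 + y'^2) / sqrt(y (1 + y'^2)) − y'^2 / sqrt(y (1 + y'^2))
    = 1 / sqrt(y (1 + y'^2)) = C.
Squaring and rearranging gives the first integral
    y (1 + y'^2) = 1/C^2 =: k   (constant).
Solving this first-order ODE by the substitution
    y = (k/2)(1 − cos θ)
yields the cycloid parameterisation
    x(θ) = (k/2)(θ − sin θ),   y(θ) = (k/2)(1 − cos θ).
The constant k is fixed by the endpoint condition.
Now fit the given lower endpoint (x1, y1) = (3π/2, 3). At the bottom of the first arch (θ = π), the parametric equations give
    y(π) = (k/2)(1 − cos π) = k,
    x(π) = (k/2)(π − sin π) = kπ/2.
Matching y(π) = 3 gives k = 3, consistent with x(π) = 3π/2. Therefore the specific cycloid is
    x(θ) = (3/2)(θ − sin θ),   y(θ) = (3/2)(1 − cos θ).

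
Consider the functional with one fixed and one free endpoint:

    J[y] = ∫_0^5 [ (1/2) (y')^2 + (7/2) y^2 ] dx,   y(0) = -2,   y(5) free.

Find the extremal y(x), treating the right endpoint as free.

The Lagrangian L = (1/2) (y')^2 + (7/2) y^2 gives
    ∂L/∂y = 7 y,   ∂L/∂y' = y'.
Euler-Lagrange: y'' − 7 y = 0.
With k = sqrt(7), the general solution is
    y(x) = A cosh(sqrt(7) x) + B sinh(sqrt(7) x).
Fixed left endpoint y(0) = -2 ⇒ A = -2.
The right endpoint x = 5 is free, so the natural (transversality) condition is ∂L/∂y' |_{x=5} = 0, i.e. y'(5) = 0.
Compute y'(x) = A k sinh(k x) + B k cosh(k x), so
    y'(5) = A k sinh(k·5) + B k cosh(k·5) = 0
    ⇒ B = −A tanh(k·5) = 2 tanh(sqrt(7)·5).
Therefore the extremal is
    y(x) = −2 cosh(sqrt(7) x) + 2 tanh(sqrt(7)·5) sinh(sqrt(7) x).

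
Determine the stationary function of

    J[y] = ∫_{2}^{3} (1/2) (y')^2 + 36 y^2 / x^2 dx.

The Lagrangian is L = (1/2) (y')^2 + 36 y^2 / x^2.
Compute ∂L/∂y = 72y/x^2, ∂L/∂y' = y'.
The Euler-Lagrange equation d/dx(∂L/∂y') − ∂L/∂y = 0 reduces to
    y'' − 72/x^2 · y = 0  (x > 0).
Its general solution is
    y(x) = A x^9 + B x^(-8),
with A, B fixed by the endpoint conditions.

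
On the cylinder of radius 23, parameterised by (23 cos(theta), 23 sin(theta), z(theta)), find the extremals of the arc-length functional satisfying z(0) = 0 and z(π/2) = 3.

Parameterise the cylinder of radius R = 23 as
    r(θ) = (23 cos θ, 23 sin θ, z(θ)).
The arc-length element is
    ds = sqrt(529 + (dz/dθ)^2) dθ,
so the Lagrangian is L = sqrt(529 + z'^2).
L depends on z' only, not on z or θ, so ∂L/∂z = 0 and
    ∂L/∂z' = z' / sqrt(529 + z'^2).
The Euler-Lagrange equation gives
    d/dθ( z' / sqrt(529 + z'^2) ) = 0,
so z' is constant. Integrating once:
    z(θ) = a θ + b,
a helix on the cylinder (a straight line when the cylinder is unrolled). The constants a, b are determined by the endpoint conditions.
With endpoint conditions z(0) = 0 and z(π/2) = 3: from z(0) = b we get b = 0, and a·π/2 + 0 = 3 gives a = 6/π, so
    z(θ) = (6/π) θ.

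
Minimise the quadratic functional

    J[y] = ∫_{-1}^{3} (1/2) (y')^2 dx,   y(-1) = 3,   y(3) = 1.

The Lagrangian is L = (1/2) (y')^2.
Compute ∂L/∂y = 0, ∂L/∂y' = y'.
The Euler-Lagrange equation d/dx(∂L/∂y') − ∂L/∂y = 0 reduces to
    y'' = 0.
Its general solution is
    y(x) = A x + B,
with A, B fixed by the endpoint conditions.
Applying the endpoint conditions y(-1) = 3 and y(3) = 1: solve A·-1 + B = 3 and A·3 + B = 1. Subtracting gives A(3 − -1) = 1 − 3, so A = -1/2, and B = 3 − A·-1 = 5/2. Therefore
    y(x) = (-1/2) x + 5/2.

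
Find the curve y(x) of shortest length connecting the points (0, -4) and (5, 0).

Arc-length functional: J[y] = ∫ sqrt(1 + (y')^2) dx.
Lagrangian L = sqrt(1 + (y')^2) has no explicit y dependence, so ∂L/∂y = 0 and the Euler-Lagrange equation gives
    d/dx( y' / sqrt(1 + (y')^2) ) = 0  ⇒  y' / sqrt(1 + (y')^2) = const.
Hence y' is constant, so y(x) is affine.
Fitting the endpoints (0, -4) and (5, 0):
    slope m = (0 − (-4)) / (5 − 0) = 4/5,
    intercept c = (-4) − m·0 = -4.
Extremal: y(x) = (4/5) x - 4.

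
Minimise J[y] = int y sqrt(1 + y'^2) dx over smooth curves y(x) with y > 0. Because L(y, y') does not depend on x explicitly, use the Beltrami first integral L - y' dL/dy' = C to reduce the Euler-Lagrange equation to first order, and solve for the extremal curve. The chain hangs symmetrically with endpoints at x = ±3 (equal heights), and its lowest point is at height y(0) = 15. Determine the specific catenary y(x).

The Lagrangian L(y, y') = y sqrt(1 + y'^2) has no explicit x dependence, so the Beltrami identity applies:
    L − y' ∂L/∂y' = C.
Compute ∂L/∂y' = y · y' / sqrt(1 + y'^2). Then
    L − y' ∂L/∂y'
    = y sqrt(1 + y'^2) − y · y'^2 / sqrt(1 + y'^2)
    = y (1 + y'^2 − y'^2) / sqrt(1 + y'^2)
    = y / sqrt(1 + y'^2) = C.
Squaring gives y^2 = C^2 (1 + y'^2), i.e.
    y'^2 = y^2 / C^2 − 1.
Separating variables,
    dy / sqrt(y^2 − C^2) = dx / C,
and integrating gives arccosh(y / C) = (x − a)/C, so
    y(x) = C cosh((x − a)/C),
the catenary. The constants C and a are fixed by the two endpoint conditions (and, for the hanging-chain problem, the length constraint selects C).
Now fit the given data. The endpoints x = ±3 are symmetric at equal height, so the catenary is even about its minimum: a = 0 and y(x) = C cosh(x/C). The lowest point is y(0) = C cosh(0) = C, and we are told y(0) = 15, so C = 15. Therefore
    y(x) = 15 cosh(x/15),
and at the endpoints
    y(±3) = 15 cosh(3/15).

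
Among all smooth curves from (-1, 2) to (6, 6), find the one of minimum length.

Arc-length functional: J[y] = ∫ sqrt(1 + (y')^2) dx.
Lagrangian L = sqrt(1 + (y')^2) has no explicit y dependence, so ∂L/∂y = 0 and the Euler-Lagrange equation gives
    d/dx( y' / sqrt(1 + (y')^2) ) = 0  ⇒  y' / sqrt(1 + (y')^2) = const.
Hence y' is constant, so y(x) is affine.
Fitting the endpoints (-1, 2) and (6, 6):
    slope m = (6 − 2) / (6 − (-1)) = 4/7,
    intercept c = 2 − m·(-1) = 18/7.
Extremal: y(x) = (4/7) x + 18/7.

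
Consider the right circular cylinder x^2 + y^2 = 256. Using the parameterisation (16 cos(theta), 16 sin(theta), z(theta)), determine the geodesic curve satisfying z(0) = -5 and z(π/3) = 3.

Parameterise the cylinder of radius R = 16 as
    r(θ) = (16 cos θ, 16 sin θ, z(θ)).
The arc-length element is
    ds = sqrt(256 + (dz/dθ)^2) dθ,
so the Lagrangian is L = sqrt(256 + z'^2).
L depends on z' only, not on z or θ, so ∂L/∂z = 0 and
    ∂L/∂z' = z' / sqrt(256 + z'^2).
The Euler-Lagrange equation gives
    d/dθ( z' / sqrt(256 + z'^2) ) = 0,
so z' is constant. Integrating once:
    z(θ) = a θ + b,
a helix on the cylinder (a straight line when the cylinder is unrolled). The constants a, b are determined by the endpoint conditions.
With endpoint conditions z(0) = -5 and z(π/3) = 3: from z(0) = b we get b = -5, and a·π/3 + -5 = 3 gives a = 24/π, so
    z(θ) = (24/π) θ − 5.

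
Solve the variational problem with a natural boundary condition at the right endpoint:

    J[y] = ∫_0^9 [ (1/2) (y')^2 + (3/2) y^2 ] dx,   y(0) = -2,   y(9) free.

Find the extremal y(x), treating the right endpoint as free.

The Lagrangian L = (1/2) (y')^2 + (3/2) y^2 gives
    ∂L/∂y = 3 y,   ∂L/∂y' = y'.
Euler-Lagrange: y'' − 3 y = 0.
With k = sqrt(3), the general solution is
    y(x) = A cosh(sqrt(3) x) + B sinh(sqrt(3) x).
Fixed left endpoint y(0) = -2 ⇒ A = -2.
The right endpoint x = 9 is free, so the natural (transversality) condition is ∂L/∂y' |_{x=9} = 0, i.e. y'(9) = 0.
Compute y'(x) = A k sinh(k x) + B k cosh(k x), so
    y'(9) = A k sinh(k·9) + B k cosh(k·9) = 0
    ⇒ B = −A tanh(k·9) = 2 tanh(sqrt(3)·9).
Therefore the extremal is
    y(x) = −2 cosh(sqrt(3) x) + 2 tanh(sqrt(3)·9) sinh(sqrt(3) x).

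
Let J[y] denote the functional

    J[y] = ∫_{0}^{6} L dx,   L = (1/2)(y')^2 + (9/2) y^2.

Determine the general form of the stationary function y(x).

The Lagrangian is L = (1/2)(y')^2 + (9/2) y^2.
∂L/∂y = 9y.
∂L/∂y' = y'.
The Euler-Lagrange equation d/dx(∂L/∂y') − ∂L/∂y = 0 becomes:
    y'' - 9 y = 0
General solution: y(x) = A e^(3x) + B e^(-3x), where A and B are arbitrary constants fixed by the endpoint conditions.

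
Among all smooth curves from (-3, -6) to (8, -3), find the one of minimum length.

Arc-length functional: J[y] = ∫ sqrt(1 + (y')^2) dx.
Lagrangian L = sqrt(1 + (y')^2) has no explicit y dependence, so ∂L/∂y = 0 and the Euler-Lagrange equation gives
    d/dx( y' / sqrt(1 + (y')^2) ) = 0  ⇒  y' / sqrt(1 + (y')^2) = const.
Hence y' is constant, so y(x) is affine.
Fitting the endpoints (-3, -6) and (8, -3):
    slope m = ((-3) − (-6)) / (8 − (-3)) = 3/11,
    intercept c = (-6) − m·(-3) = -57/11.
Extremal: y(x) = (3/11) x - 57/11.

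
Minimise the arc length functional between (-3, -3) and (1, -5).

Arc-length functional: J[y] = ∫ sqrt(1 + (y')^2) dx.
Lagrangian L = sqrt(1 + (y')^2) has no explicit y dependence, so ∂L/∂y = 0 and the Euler-Lagrange equation gives
    d/dx( y' / sqrt(1 + (y')^2) ) = 0  ⇒  y' / sqrt(1 + (y')^2) = const.
Hence y' is constant, so y(x) is affine.
Fitting the endpoints (-3, -3) and (1, -5):
    slope m = ((-5) − (-3)) / (1 − (-3)) = -1/2,
    intercept c = (-3) − m·(-3) = -9/2.
Extremal: y(x) = (-1/2) x - 9/2.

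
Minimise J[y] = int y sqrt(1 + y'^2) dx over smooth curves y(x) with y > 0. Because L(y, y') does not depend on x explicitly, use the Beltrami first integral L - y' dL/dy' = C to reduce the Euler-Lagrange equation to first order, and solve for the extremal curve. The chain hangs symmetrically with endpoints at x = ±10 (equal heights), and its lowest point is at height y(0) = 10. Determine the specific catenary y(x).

The Lagrangian L(y, y') = y sqrt(1 + y'^2) has no explicit x dependence, so the Beltrami identity applies:
    L − y' ∂L/∂y' = C.
Compute ∂L/∂y' = y · y' / sqrt(1 + y'^2). Then
    L − y' ∂L/∂y'
    = y sqrt(1 + y'^2) − y · y'^2 / sqrt(1 + y'^2)
    = y (1 + y'^2 − y'^2) / sqrt(1 + y'^2)
    = y / sqrt(1 + y'^2) = C.
Squaring gives y^2 = C^2 (1 + y'^2), i.e.
    y'^2 = y^2 / C^2 − 1.
Separating variables,
    dy / sqrt(y^2 − C^2) = dx / C,
and integrating gives arccosh(y / C) = (x − a)/C, so
    y(x) = C cosh((x − a)/C),
the catenary. The constants C and a are fixed by the two endpoint conditions (and, for the hanging-chain problem, the length constraint selects C).
Now fit the given data. The endpoints x = ±10 are symmetric at equal height, so the catenary is even about its minimum: a = 0 and y(x) = C cosh(x/C). The lowest point is y(0) = C cosh(0) = C, and we are told y(0) = 10, so C = 10. Therefore
    y(x) = 10 cosh(x/10),
and at the endpoints
    y(±10) = 10 cosh(10/10).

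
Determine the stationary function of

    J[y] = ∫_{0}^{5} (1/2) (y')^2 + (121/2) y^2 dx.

The Lagrangian is L = (1/2) (y')^2 + (121/2) y^2.
Compute ∂L/∂y = 121y, ∂L/∂y' = y'.
The Euler-Lagrange equation d/dx(∂L/∂y') − ∂L/∂y = 0 reduces to
    y'' − 121 y = 0.
Its general solution is
    y(x) = A e^(11x) + B e^(−11x),
with A, B fixed by the endpoint conditions.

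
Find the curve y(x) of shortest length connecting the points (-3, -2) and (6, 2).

Arc-length functional: J[y] = ∫ sqrt(1 + (y')^2) dx.
Lagrangian L = sqrt(1 + (y')^2) has no explicit y dependence, so ∂L/∂y = 0 and the Euler-Lagrange equation gives
    d/dx( y' / sqrt(1 + (y')^2) ) = 0  ⇒  y' / sqrt(1 + (y')^2) = const.
Hence y' is constant, so y(x) is affine.
Fitting the endpoints (-3, -2) and (6, 2):
    slope m = (2 − (-2)) / (6 − (-3)) = 4/9,
    intercept c = (-2) − m·(-3) = -2/3.
Extremal: y(x) = (4/9) x - 2/3.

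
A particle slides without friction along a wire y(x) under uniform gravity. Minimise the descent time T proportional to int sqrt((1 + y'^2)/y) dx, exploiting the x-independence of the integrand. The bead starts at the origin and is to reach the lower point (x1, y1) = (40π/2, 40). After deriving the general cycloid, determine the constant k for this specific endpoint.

The Lagrangian L = sqrt((1 + y'^2) / y) has no explicit x dependence, so the Beltrami identity applies:
    L − y' ∂L/∂y' = C.
Compute ∂L/∂y' = y' / sqrt(y (1 + y'^2)).
Substitute:
    sqrt((1 + y'^2)/y) − y'·y' / sqrt(y (1 + y'^2))
    = (1 + y'^2) / sqrt(y (1 + y'^2)) − y'^2 / sqrt(y (1 + y'^2))
    = 1 / sqrt(y (1 + y'^2)) = C.
Squaring and rearranging gives the first integral
    y (1 + y'^2) = 1/C^2 =: k   (constant).
Solving this first-order ODE by the substitution
    y = (k/2)(1 − cos θ)
yields the cycloid parameterisation
    x(θ) = (k/2)(θ − sin θ),   y(θ) = (k/2)(1 − cos θ).
The constant k is fixed by the endpoint condition.
Now fit the given lower endpoint (x1, y1) = (40π/2, 40). At the bottom of the first arch (θ = π), the parametric equations give
    y(π) = (k/2)(1 − cos π) = k,
    x(π) = (k/2)(π − sin π) = kπ/2.
Matching y(π) = 40 gives k = 40, consistent with x(π) = 40π/2. Therefore the specific cycloid is
    x(θ) = (40/2)(θ − sin θ),   y(θ) = (40/2)(1 − cos θ).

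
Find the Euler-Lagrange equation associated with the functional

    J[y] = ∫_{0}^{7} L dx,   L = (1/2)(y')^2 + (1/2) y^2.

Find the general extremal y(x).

The Lagrangian is L = (1/2)(y')^2 + (1/2) y^2.
∂L/∂y = y.
∂L/∂y' = y'.
The Euler-Lagrange equation d/dx(∂L/∂y') − ∂L/∂y = 0 becomes:
    y'' - y = 0
General solution: y(x) = A e^x + B e^(-x), where A and B are arbitrary constants fixed by the endpoint conditions.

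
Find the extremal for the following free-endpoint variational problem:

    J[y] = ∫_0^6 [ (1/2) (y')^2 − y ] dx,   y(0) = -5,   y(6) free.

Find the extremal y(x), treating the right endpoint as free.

The Lagrangian L = (1/2) (y')^2 − y gives
    ∂L/∂y = −1,   ∂L/∂y' = y'.
Euler-Lagrange: d/dx(y') − (−1) = 0, i.e. y'' + 1 = 0, so
    y(x) = −(1/2) x^2 + C1 x + C2.
Fixed left endpoint y(0) = -5 ⇒ C2 = -5.
The right endpoint x = 6 is free, so the natural (transversality) condition is ∂L/∂y' |_{x=6} = 0, i.e. y'(6) = 0.
Compute y'(x) = −1 x + C1, so y'(6) = −6 + C1 = 0 ⇒ C1 = 6.
Therefore the extremal is
    y(x) = −x^2/2 + 6 x − 5.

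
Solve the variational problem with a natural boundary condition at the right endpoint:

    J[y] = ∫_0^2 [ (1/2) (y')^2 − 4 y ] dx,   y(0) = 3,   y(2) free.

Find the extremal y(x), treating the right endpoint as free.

The Lagrangian L = (1/2) (y')^2 − 4 y gives
    ∂L/∂y = −4,   ∂L/∂y' = y'.
Euler-Lagrange: d/dx(y') − (−4) = 0, i.e. y'' + 4 = 0, so
    y(x) = −(4/2) x^2 + C1 x + C2.
Fixed left endpoint y(0) = 3 ⇒ C2 = 3.
The right endpoint x = 2 is free, so the natural (transversality) condition is ∂L/∂y' |_{x=2} = 0, i.e. y'(2) = 0.
Compute y'(x) = −4 x + C1, so y'(2) = −8 + C1 = 0 ⇒ C1 = 8.
Therefore the extremal is
    y(x) = −2 x^2 + 8 x + 3.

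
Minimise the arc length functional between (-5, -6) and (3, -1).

Arc-length functional: J[y] = ∫ sqrt(1 + (y')^2) dx.
Lagrangian L = sqrt(1 + (y')^2) has no explicit y dependence, so ∂L/∂y = 0 and the Euler-Lagrange equation gives
    d/dx( y' / sqrt(1 + (y')^2) ) = 0  ⇒  y' / sqrt(1 + (y')^2) = const.
Hence y' is constant, so y(x) is affine.
Fitting the endpoints (-5, -6) and (3, -1):
    slope m = ((-1) − (-6)) / (3 − (-5)) = 5/8,
    intercept c = (-6) − m·(-5) = -23/8.
Extremal: y(x) = (5/8) x - 23/8.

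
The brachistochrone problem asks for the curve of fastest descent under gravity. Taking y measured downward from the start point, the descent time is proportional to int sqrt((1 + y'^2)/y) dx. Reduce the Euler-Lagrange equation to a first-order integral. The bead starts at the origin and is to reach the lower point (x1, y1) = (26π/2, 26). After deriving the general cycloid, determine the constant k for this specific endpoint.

The Lagrangian L = sqrt((1 + y'^2) / y) has no explicit x dependence, so the Beltrami identity applies:
    L − y' ∂L/∂y' = C.
Compute ∂L/∂y' = y' / sqrt(y (1 + y'^2)).
Substitute:
    sqrt((1 + y'^2)/y) − y'·y' / sqrt(y (1 + y'^2))
    = (1 + y'^2) / sqrt(y (1 + y'^2)) − y'^2 / sqrt(y (1 + y'^2))
    = 1 / sqrt(y (1 + y'^2)) = C.
Squaring and rearranging gives the first integral
    y (1 + y'^2) = 1/C^2 =: k   (constant).
Solving this first-order ODE by the substitution
    y = (k/2)(1 − cos θ)
yields the cycloid parameterisation
    x(θ) = (k/2)(θ − sin θ),   y(θ) = (k/2)(1 − cos θ).
The constant k is fixed by the endpoint condition.
Now fit the given lower endpoint (x1, y1) = (26π/2, 26). At the bottom of the first arch (θ = π), the parametric equations give
    y(π) = (k/2)(1 − cos π) = k,
    x(π) = (k/2)(π − sin π) = kπ/2.
Matching y(π) = 26 gives k = 26, consistent with x(π) = 26π/2. Therefore the specific cycloid is
    x(θ) = (26/2)(θ − sin θ),   y(θ) = (26/2)(1 − cos θ).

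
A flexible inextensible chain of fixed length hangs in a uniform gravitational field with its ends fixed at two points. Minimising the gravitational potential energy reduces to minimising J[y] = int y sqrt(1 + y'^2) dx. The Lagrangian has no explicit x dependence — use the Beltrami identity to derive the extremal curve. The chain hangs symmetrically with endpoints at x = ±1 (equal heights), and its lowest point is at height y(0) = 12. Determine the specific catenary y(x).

The Lagrangian L(y, y') = y sqrt(1 + y'^2) has no explicit x dependence, so the Beltrami identity applies:
    L − y' ∂L/∂y' = C.
Compute ∂L/∂y' = y · y' / sqrt(1 + y'^2). Then
    L − y' ∂L/∂y'
    = y sqrt(1 + y'^2) − y · y'^2 / sqrt(1 + y'^2)
    = y (1 + y'^2 − y'^2) / sqrt(1 + y'^2)
    = y / sqrt(1 + y'^2) = C.
Squaring gives y^2 = C^2 (1 + y'^2), i.e.
    y'^2 = y^2 / C^2 − 1.
Separating variables,
    dy / sqrt(y^2 − C^2) = dx / C,
and integrating gives arccosh(y / C) = (x − a)/C, so
    y(x) = C cosh((x − a)/C),
the catenary. The constants C and a are fixed by the two endpoint conditions (and, for the hanging-chain problem, the length constraint selects C).
Now fit the given data. The endpoints x = ±1 are symmetric at equal height, so the catenary is even about its minimum: a = 0 and y(x) = C cosh(x/C). The lowest point is y(0) = C cosh(0) = C, and we are told y(0) = 12, so C = 12. Therefore
    y(x) = 12 cosh(x/12),
and at the endpoints
    y(±1) = 12 cosh(1/12).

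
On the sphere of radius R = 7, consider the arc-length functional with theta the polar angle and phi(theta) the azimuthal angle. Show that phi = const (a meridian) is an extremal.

On the sphere of radius R = 7 with spherical coordinates (θ, φ), the induced metric is
    ds^2 = 49(dθ^2 + sin^2(θ) dφ^2).
Using θ as the parameter, the arc-length functional becomes
    J[φ] = ∫ 7 sqrt(1 + sin^2(θ) (dφ/dθ)^2) dθ.
So L = 7 sqrt(1 + sin^2(θ) φ'^2). Compute
    ∂L/∂φ = 0  (L has no explicit φ dependence),
    ∂L/∂φ' = 7 sin^2(θ) φ' / sqrt(1 + sin^2(θ) φ'^2).
For the candidate φ(θ) = c (constant), φ' = 0, so ∂L/∂φ' evaluated along the candidate vanishes, and ∂L/∂φ is identically zero. Hence
    d/dθ(∂L/∂φ') − ∂L/∂φ = 0
is satisfied. Therefore meridians φ = const are extremals of arc length — they are geodesics on the sphere.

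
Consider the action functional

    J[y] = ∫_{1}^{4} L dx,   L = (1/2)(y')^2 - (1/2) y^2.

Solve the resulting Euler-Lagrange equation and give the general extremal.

The Lagrangian is L = (1/2)(y')^2 - (1/2) y^2.
∂L/∂y = -y.
∂L/∂y' = y'.
The Euler-Lagrange equation d/dx(∂L/∂y') − ∂L/∂y = 0 becomes:
    y'' + y = 0
General solution: y(x) = A sin(x) + B cos(x), where A and B are arbitrary constants fixed by the endpoint conditions.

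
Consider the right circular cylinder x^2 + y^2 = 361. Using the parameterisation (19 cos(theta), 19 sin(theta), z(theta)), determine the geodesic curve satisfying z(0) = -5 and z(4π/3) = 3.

Parameterise the cylinder of radius R = 19 as
    r(θ) = (19 cos θ, 19 sin θ, z(θ)).
The arc-length element is
    ds = sqrt(361 + (dz/dθ)^2) dθ,
so the Lagrangian is L = sqrt(361 + z'^2).
L depends on z' only, not on z or θ, so ∂L/∂z = 0 and
    ∂L/∂z' = z' / sqrt(361 + z'^2).
The Euler-Lagrange equation gives
    d/dθ( z' / sqrt(361 + z'^2) ) = 0,
so z' is constant. Integrating once:
    z(θ) = a θ + b,
a helix on the cylinder (a straight line when the cylinder is unrolled). The constants a, b are determined by the endpoint conditions.
With endpoint conditions z(0) = -5 and z(4π/3) = 3: from z(0) = b we get b = -5, and a·4π/3 + -5 = 3 gives a = 6/π, so
    z(θ) = (6/π) θ − 5.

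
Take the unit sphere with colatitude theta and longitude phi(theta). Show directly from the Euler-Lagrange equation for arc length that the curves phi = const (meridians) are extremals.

On the unit sphere with spherical coordinates (θ, φ), the induced metric is
    ds^2 = dθ^2 + sin^2(θ) dφ^2.
Using θ as the parameter, the arc-length functional becomes
    J[φ] = ∫ sqrt(1 + sin^2(θ) (dφ/dθ)^2) dθ.
So L = sqrt(1 + sin^2(θ) φ'^2). Compute
    ∂L/∂φ = 0  (L has no explicit φ dependence),
    ∂L/∂φ' = sin^2(θ) φ' / sqrt(1 + sin^2(θ) φ'^2).
For the candidate φ(θ) = c (constant), φ' = 0, so ∂L/∂φ' evaluated along the candidate vanishes, and ∂L/∂φ is identically zero. Hence
    d/dθ(∂L/∂φ') − ∂L/∂φ = 0
is satisfied. Therefore meridians φ = const are extremals of arc length — they are geodesics on the sphere.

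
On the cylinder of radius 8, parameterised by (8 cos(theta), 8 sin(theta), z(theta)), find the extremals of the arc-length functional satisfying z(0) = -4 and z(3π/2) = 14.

Parameterise the cylinder of radius R = 8 as
    r(θ) = (8 cos θ, 8 sin θ, z(θ)).
The arc-length element is
    ds = sqrt(64 + (dz/dθ)^2) dθ,
so the Lagrangian is L = sqrt(64 + z'^2).
L depends on z' only, not on z or θ, so ∂L/∂z = 0 and
    ∂L/∂z' = z' / sqrt(64 + z'^2).
The Euler-Lagrange equation gives
    d/dθ( z' / sqrt(64 + z'^2) ) = 0,
so z' is constant. Integrating once:
    z(θ) = a θ + b,
a helix on the cylinder (a straight line when the cylinder is unrolled). The constants a, b are determined by the endpoint conditions.
With endpoint conditions z(0) = -4 and z(3π/2) = 14: from z(0) = b we get b = -4, and a·3π/2 + -4 = 14 gives a = 12/π, so
    z(θ) = (12/π) θ − 4.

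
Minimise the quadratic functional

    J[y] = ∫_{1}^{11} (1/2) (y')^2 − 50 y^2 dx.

The Lagrangian is L = (1/2) (y')^2 − 50 y^2.
Compute ∂L/∂y = -100y, ∂L/∂y' = y'.
The Euler-Lagrange equation d/dx(∂L/∂y') − ∂L/∂y = 0 reduces to
    y'' + 100 y = 0.
Its general solution is
    y(x) = A sin(10x) + B cos(10x),
with A, B fixed by the endpoint conditions.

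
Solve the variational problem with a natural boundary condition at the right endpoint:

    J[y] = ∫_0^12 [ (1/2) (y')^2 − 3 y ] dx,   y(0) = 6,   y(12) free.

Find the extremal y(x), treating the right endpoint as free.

The Lagrangian L = (1/2) (y')^2 − 3 y gives
    ∂L/∂y = −3,   ∂L/∂y' = y'.
Euler-Lagrange: d/dx(y') − (−3) = 0, i.e. y'' + 3 = 0, so
    y(x) = −(3/2) x^2 + C1 x + C2.
Fixed left endpoint y(0) = 6 ⇒ C2 = 6.
The right endpoint x = 12 is free, so the natural (transversality) condition is ∂L/∂y' |_{x=12} = 0, i.e. y'(12) = 0.
Compute y'(x) = −3 x + C1, so y'(12) = −36 + C1 = 0 ⇒ C1 = 36.
Therefore the extremal is
    y(x) = −(3/2) x^2 + 36 x + 6.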